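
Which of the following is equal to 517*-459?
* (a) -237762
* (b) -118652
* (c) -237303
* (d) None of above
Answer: c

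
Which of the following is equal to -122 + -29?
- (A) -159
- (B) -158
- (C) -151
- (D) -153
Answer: C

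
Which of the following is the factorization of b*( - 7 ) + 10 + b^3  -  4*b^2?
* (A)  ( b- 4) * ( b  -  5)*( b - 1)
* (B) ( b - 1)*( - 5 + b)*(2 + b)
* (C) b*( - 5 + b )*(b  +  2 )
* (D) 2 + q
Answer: B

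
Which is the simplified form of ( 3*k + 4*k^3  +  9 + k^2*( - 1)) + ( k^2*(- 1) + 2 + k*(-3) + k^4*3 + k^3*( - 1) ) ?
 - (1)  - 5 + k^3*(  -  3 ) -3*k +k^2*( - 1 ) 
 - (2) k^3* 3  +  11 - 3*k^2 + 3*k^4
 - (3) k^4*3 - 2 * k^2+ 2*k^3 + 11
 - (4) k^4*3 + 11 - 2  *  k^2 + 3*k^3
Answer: 4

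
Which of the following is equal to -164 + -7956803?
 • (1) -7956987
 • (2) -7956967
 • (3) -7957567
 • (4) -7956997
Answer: 2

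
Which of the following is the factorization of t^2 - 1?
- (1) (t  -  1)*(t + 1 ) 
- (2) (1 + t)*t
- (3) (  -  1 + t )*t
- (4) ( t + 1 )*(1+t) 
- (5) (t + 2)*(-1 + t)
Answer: 1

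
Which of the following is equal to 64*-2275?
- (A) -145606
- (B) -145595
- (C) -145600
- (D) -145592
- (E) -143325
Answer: C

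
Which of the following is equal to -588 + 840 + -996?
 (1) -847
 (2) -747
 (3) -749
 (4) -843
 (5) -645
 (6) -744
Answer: 6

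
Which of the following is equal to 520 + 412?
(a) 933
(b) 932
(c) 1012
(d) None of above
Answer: b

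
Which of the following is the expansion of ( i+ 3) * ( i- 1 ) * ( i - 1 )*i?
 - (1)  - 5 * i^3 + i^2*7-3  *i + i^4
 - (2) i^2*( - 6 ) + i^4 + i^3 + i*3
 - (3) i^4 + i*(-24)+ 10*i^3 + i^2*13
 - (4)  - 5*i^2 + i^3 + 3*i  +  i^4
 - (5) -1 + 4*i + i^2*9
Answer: 4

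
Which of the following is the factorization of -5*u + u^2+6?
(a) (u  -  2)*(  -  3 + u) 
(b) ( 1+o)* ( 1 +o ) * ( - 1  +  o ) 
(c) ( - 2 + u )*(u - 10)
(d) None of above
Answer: a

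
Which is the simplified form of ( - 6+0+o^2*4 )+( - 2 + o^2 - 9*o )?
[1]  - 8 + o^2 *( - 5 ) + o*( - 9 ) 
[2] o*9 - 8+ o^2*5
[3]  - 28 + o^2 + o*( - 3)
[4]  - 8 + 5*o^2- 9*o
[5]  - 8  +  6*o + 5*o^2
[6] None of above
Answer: 4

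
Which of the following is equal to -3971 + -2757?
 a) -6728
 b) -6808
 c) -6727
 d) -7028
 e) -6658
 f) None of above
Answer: a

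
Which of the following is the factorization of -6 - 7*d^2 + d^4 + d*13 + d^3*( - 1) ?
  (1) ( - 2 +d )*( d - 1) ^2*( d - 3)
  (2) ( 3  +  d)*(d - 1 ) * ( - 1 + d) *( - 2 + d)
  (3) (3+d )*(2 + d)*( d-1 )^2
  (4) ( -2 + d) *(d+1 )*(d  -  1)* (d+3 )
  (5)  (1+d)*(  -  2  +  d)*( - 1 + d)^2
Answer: 2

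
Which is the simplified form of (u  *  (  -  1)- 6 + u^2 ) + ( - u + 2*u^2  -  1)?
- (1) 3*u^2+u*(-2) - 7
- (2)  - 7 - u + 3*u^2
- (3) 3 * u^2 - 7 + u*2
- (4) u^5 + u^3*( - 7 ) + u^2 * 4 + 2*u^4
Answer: 1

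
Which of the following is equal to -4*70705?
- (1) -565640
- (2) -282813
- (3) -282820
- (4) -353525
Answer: 3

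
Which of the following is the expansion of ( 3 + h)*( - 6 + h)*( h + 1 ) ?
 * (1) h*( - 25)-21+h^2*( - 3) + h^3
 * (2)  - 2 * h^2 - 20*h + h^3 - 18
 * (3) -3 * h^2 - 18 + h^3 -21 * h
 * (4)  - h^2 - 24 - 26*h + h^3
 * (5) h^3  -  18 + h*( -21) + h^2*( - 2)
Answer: 5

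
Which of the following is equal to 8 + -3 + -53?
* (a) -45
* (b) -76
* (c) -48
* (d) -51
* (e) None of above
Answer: c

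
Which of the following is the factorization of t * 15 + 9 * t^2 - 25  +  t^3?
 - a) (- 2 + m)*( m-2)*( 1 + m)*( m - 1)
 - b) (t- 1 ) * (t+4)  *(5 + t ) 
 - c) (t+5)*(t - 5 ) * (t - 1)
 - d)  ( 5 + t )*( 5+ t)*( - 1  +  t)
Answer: d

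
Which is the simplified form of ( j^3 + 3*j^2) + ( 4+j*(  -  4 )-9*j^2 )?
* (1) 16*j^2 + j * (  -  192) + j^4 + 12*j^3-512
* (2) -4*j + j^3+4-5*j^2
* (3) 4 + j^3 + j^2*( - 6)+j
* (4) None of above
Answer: 4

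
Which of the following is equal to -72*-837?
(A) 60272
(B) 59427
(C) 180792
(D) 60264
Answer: D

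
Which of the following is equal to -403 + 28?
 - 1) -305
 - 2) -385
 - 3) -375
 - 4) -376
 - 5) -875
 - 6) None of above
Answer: 3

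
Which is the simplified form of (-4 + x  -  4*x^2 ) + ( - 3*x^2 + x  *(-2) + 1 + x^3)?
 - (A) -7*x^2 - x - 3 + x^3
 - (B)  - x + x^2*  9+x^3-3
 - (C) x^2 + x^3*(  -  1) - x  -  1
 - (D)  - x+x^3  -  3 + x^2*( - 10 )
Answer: A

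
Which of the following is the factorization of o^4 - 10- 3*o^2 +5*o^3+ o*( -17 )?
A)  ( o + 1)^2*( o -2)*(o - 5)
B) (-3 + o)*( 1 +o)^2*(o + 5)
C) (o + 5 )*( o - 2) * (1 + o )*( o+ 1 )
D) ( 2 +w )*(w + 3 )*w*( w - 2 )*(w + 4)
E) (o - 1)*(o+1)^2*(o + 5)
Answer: C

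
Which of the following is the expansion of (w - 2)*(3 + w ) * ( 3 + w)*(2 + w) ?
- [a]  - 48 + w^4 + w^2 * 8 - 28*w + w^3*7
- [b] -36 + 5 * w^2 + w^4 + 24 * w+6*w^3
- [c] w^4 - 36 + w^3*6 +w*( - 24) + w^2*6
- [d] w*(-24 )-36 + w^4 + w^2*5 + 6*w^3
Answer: d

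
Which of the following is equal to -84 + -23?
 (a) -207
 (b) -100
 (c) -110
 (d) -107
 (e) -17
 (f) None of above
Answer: d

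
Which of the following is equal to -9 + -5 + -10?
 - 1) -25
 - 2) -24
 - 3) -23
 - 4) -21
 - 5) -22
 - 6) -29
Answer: 2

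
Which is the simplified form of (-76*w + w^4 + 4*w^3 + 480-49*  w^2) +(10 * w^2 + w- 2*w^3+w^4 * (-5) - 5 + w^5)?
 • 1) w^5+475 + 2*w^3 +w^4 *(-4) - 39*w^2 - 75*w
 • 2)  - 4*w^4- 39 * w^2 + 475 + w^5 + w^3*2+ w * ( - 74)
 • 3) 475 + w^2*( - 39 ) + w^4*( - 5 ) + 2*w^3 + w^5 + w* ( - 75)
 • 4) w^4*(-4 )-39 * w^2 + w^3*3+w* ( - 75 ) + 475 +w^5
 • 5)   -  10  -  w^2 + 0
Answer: 1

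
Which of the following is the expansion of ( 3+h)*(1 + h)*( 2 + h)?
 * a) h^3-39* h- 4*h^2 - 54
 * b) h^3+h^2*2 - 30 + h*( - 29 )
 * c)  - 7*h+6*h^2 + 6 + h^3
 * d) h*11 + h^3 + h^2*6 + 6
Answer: d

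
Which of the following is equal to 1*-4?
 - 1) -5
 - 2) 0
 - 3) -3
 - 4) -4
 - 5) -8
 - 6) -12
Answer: 4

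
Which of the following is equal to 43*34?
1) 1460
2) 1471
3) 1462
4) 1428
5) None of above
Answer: 3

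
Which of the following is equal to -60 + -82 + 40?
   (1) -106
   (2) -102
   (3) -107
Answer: 2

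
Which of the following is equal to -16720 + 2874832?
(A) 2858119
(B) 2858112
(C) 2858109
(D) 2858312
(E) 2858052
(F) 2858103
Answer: B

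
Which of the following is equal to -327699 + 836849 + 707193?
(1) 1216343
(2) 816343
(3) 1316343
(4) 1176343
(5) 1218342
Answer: 1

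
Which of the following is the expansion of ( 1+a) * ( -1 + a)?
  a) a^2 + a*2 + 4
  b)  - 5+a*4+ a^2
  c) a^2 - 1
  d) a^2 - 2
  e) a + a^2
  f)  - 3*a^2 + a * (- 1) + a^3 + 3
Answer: c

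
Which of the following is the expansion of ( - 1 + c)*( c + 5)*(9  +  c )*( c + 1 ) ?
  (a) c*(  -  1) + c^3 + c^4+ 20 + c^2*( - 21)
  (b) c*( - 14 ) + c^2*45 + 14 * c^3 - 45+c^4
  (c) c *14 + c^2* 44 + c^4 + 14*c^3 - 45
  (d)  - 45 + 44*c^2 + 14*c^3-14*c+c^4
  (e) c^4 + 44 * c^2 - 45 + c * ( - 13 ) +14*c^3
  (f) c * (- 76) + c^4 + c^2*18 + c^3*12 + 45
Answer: d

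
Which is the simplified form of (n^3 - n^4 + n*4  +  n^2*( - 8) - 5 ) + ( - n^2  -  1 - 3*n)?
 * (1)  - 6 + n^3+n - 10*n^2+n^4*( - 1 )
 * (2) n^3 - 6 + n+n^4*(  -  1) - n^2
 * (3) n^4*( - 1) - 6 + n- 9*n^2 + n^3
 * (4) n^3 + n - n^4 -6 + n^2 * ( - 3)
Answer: 3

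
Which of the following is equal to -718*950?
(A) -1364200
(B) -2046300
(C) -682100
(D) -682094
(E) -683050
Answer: C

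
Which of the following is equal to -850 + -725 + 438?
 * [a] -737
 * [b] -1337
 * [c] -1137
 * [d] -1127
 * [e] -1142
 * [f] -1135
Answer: c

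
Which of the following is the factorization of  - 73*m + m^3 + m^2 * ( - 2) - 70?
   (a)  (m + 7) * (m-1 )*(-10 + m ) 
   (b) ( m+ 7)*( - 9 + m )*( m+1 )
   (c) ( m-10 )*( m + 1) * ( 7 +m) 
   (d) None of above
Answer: c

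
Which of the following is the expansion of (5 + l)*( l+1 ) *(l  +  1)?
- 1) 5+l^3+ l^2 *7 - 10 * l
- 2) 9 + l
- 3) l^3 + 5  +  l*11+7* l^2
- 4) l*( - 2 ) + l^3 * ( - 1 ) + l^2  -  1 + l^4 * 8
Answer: 3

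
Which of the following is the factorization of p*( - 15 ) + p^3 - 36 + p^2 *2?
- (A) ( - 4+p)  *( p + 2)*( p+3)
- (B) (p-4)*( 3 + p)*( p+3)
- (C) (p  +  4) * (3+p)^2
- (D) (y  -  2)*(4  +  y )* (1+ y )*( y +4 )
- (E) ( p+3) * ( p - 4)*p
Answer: B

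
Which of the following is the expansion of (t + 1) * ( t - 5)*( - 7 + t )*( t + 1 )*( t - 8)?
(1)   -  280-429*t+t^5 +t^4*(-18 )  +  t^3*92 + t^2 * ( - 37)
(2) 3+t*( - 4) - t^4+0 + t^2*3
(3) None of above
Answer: 3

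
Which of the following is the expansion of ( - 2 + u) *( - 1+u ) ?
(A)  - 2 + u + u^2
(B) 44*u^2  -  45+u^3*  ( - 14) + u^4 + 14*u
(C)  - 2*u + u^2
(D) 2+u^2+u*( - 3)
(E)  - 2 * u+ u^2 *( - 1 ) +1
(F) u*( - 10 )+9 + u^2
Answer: D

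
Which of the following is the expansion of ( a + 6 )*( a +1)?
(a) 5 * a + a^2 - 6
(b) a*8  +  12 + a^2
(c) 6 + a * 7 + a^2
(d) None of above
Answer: c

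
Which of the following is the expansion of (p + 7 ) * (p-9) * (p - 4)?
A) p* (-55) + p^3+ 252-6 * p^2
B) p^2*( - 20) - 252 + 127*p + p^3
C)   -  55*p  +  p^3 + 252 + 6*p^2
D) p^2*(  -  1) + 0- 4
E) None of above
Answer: A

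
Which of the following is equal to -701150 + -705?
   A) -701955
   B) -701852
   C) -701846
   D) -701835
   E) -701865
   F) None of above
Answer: F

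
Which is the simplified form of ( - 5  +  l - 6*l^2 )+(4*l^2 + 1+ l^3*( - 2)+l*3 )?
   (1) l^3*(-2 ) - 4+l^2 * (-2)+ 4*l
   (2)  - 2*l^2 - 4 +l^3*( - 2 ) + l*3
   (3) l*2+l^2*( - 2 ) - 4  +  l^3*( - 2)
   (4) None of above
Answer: 1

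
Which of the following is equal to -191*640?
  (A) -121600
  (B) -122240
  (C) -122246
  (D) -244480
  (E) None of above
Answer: B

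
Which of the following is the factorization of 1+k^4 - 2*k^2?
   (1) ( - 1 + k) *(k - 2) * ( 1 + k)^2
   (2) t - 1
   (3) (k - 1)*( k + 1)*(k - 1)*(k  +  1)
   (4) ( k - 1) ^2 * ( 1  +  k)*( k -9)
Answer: 3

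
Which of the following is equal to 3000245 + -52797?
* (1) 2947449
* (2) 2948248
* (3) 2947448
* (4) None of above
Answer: 3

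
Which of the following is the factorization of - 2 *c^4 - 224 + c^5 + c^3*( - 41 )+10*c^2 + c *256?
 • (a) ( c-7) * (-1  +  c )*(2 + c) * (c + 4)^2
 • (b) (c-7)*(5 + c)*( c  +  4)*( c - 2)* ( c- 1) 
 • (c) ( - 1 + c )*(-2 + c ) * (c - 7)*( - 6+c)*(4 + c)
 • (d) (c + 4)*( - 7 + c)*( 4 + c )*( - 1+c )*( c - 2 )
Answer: d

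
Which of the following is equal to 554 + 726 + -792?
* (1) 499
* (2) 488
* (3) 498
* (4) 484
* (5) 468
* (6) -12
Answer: 2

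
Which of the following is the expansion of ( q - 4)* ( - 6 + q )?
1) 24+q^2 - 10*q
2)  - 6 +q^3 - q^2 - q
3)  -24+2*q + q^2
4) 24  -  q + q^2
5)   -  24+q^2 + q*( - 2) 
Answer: 1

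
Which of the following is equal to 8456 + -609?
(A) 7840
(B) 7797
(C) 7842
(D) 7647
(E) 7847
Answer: E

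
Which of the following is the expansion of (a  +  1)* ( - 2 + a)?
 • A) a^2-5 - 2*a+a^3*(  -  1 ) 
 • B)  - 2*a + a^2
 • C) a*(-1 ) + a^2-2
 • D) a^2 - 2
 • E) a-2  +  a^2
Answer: C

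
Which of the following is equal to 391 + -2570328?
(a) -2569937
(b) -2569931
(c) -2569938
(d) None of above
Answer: a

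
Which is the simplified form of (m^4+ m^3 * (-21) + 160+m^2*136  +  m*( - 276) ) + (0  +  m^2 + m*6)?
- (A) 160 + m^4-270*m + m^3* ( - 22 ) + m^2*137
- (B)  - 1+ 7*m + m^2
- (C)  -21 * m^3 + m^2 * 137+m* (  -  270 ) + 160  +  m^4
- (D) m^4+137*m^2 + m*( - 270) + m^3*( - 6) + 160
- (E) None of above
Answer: C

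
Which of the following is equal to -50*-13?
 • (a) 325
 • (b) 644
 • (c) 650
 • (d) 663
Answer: c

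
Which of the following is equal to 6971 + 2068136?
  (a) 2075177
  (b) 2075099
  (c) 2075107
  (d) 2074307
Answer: c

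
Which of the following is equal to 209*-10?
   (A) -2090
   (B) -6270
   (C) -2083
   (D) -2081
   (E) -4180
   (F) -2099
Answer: A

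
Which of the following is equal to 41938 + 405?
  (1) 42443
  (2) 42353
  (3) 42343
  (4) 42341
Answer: 3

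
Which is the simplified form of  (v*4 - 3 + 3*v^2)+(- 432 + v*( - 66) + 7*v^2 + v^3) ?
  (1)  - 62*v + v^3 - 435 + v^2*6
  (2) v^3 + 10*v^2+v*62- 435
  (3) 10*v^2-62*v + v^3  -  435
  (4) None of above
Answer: 3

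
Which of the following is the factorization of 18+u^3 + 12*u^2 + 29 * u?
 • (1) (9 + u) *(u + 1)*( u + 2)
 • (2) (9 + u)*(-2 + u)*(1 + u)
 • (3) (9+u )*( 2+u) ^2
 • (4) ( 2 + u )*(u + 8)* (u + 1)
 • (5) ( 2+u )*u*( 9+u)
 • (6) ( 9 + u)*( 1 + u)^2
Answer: 1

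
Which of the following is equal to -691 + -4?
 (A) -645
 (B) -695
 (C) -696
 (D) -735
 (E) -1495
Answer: B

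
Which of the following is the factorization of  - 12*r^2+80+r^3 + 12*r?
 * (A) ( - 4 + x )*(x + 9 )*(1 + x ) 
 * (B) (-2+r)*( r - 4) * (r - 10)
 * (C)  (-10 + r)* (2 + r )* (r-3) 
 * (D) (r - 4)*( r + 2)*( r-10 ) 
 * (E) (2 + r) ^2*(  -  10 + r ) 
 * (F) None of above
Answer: D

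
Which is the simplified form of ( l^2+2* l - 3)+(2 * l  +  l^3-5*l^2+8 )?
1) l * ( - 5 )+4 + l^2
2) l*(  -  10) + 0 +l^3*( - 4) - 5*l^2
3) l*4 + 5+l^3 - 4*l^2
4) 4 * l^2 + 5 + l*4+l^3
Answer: 3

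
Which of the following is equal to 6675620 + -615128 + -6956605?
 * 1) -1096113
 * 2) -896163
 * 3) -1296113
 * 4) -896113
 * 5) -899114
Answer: 4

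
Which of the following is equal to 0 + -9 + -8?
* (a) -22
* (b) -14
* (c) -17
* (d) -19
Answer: c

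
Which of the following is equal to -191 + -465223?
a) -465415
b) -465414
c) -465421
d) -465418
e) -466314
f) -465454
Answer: b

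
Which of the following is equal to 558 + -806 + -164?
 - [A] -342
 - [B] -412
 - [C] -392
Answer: B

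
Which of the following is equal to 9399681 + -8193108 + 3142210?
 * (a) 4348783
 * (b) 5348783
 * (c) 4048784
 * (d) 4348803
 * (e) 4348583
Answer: a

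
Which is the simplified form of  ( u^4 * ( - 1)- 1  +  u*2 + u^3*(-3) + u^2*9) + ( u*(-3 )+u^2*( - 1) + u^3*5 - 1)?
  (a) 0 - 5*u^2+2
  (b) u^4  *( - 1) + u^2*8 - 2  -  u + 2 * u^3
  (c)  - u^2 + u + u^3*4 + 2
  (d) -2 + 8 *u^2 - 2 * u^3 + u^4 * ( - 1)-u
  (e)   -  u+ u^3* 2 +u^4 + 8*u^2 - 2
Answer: b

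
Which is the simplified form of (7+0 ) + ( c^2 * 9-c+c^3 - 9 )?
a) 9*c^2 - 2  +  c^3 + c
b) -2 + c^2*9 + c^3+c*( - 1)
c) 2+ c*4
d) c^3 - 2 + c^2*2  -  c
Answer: b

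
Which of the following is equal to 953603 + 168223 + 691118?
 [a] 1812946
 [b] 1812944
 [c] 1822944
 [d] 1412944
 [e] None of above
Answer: b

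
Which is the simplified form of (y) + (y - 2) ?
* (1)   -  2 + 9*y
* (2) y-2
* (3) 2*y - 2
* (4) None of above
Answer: 3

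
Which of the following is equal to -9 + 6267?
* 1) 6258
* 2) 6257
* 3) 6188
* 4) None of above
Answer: 1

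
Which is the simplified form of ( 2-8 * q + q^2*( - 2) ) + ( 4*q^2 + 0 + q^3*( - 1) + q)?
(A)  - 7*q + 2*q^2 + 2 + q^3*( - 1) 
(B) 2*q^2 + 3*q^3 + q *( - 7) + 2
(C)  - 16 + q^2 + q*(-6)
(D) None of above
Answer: A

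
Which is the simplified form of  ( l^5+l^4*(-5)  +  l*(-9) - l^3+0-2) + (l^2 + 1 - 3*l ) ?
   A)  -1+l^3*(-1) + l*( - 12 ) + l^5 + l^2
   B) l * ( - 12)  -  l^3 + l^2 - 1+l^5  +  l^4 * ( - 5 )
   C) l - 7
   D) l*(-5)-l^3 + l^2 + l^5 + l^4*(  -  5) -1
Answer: B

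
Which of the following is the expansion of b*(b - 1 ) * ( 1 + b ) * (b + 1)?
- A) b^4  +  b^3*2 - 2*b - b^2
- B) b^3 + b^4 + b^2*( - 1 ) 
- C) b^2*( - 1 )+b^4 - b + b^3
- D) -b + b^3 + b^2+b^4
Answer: C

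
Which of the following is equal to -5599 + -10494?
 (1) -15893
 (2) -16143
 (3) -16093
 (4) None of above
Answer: 3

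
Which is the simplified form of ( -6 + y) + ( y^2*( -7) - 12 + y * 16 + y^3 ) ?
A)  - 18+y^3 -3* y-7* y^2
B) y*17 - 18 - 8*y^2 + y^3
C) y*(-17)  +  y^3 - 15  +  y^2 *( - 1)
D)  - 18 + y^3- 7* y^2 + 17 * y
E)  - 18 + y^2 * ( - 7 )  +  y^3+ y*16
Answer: D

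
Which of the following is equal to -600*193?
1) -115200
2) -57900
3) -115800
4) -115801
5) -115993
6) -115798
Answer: 3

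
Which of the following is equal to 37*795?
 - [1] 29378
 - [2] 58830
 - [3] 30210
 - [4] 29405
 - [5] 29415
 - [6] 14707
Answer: 5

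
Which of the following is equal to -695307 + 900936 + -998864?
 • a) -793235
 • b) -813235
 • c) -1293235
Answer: a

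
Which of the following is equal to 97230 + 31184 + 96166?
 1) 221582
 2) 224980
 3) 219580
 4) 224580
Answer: 4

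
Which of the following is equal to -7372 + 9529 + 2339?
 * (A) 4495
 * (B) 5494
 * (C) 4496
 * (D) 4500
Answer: C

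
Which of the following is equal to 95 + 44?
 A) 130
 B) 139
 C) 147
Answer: B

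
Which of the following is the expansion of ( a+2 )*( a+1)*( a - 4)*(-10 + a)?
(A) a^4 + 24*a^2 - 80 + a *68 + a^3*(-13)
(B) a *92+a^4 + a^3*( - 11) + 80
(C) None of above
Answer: B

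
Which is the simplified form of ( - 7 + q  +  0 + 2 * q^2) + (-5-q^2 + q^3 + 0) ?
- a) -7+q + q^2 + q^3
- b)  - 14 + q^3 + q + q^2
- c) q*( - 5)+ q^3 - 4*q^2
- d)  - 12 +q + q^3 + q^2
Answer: d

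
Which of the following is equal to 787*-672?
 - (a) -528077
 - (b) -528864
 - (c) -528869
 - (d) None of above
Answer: b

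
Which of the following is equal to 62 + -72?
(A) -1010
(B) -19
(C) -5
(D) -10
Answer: D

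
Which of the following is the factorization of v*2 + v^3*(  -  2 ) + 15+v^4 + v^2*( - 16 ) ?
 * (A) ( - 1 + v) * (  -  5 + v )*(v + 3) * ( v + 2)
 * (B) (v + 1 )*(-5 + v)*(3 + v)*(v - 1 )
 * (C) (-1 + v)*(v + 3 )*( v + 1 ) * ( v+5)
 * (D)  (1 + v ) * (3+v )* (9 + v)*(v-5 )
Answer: B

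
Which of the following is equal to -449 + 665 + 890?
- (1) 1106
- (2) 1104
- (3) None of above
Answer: 1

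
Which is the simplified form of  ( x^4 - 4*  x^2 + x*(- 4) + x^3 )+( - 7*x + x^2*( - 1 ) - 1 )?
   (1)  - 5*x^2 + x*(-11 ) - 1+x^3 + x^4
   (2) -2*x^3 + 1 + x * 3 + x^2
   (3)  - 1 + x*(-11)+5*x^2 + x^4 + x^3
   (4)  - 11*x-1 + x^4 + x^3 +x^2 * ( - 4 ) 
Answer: 1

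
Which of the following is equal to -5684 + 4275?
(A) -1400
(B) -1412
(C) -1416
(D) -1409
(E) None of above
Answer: D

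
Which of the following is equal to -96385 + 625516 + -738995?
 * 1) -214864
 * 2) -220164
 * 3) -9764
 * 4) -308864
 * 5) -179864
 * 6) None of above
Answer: 6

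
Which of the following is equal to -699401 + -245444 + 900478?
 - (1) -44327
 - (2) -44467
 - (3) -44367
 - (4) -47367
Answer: 3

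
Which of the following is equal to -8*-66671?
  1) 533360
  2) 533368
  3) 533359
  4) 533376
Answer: 2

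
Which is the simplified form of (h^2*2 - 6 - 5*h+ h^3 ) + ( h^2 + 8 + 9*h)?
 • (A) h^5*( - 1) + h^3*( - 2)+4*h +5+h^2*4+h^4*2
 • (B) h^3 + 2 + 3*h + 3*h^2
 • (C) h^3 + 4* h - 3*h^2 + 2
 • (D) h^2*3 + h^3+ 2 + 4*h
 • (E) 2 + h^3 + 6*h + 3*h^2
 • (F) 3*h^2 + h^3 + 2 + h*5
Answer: D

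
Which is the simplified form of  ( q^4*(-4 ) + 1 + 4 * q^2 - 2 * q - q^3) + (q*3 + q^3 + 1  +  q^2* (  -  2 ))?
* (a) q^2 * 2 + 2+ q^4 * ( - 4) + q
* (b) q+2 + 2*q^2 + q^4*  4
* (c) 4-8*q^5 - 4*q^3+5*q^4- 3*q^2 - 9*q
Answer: a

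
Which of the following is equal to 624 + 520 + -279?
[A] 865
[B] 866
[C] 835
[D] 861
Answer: A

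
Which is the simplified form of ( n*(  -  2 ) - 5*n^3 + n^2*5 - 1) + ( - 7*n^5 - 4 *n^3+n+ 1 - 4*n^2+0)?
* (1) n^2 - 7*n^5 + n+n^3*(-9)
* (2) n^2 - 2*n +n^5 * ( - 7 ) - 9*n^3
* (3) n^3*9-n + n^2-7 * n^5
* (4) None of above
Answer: 4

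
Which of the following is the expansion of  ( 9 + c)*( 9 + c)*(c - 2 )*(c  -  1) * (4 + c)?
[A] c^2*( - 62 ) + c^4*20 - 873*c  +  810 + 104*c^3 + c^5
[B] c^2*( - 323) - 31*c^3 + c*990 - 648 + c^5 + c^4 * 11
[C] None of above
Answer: C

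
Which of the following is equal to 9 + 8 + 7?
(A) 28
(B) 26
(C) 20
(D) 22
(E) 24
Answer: E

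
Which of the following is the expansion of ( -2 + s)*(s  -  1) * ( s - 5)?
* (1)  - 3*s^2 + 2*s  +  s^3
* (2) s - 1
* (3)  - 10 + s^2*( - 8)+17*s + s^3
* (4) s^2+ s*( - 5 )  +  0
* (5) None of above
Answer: 3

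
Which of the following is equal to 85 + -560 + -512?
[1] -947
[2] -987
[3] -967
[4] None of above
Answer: 2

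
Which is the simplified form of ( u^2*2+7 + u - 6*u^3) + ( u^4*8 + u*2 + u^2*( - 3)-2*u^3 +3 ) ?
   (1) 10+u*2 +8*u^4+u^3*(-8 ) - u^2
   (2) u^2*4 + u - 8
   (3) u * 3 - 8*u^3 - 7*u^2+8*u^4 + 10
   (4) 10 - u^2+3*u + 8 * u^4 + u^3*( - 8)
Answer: 4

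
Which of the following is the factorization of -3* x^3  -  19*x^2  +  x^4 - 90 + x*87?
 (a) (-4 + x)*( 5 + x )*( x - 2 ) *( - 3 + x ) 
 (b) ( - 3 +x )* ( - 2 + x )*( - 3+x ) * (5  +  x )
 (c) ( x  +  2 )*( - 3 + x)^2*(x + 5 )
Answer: b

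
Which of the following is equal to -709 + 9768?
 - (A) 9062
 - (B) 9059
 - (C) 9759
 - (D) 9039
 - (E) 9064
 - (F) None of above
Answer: B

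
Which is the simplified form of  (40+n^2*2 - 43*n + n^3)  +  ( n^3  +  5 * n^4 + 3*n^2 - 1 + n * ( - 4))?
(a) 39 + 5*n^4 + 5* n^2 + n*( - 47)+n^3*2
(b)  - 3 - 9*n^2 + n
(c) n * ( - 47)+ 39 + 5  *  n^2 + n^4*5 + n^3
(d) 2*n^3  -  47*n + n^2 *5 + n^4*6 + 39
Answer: a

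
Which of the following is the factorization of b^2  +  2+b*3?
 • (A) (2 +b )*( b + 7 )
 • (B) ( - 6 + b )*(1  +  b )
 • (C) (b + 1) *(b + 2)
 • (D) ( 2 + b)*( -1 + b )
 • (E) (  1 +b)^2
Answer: C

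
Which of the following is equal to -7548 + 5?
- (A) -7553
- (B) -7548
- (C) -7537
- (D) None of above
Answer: D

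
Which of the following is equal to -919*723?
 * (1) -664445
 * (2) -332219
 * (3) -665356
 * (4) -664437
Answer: 4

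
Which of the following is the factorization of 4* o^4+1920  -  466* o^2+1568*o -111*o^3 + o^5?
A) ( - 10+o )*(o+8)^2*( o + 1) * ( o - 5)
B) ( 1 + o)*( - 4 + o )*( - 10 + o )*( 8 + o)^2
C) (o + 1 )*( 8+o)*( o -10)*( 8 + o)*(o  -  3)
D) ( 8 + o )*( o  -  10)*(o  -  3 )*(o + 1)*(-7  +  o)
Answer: C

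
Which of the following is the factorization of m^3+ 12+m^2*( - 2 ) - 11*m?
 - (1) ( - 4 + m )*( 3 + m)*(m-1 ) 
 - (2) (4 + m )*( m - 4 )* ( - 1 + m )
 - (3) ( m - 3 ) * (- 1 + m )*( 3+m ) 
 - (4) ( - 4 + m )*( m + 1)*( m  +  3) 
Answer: 1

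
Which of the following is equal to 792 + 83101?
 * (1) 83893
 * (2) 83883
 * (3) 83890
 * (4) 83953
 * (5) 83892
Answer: 1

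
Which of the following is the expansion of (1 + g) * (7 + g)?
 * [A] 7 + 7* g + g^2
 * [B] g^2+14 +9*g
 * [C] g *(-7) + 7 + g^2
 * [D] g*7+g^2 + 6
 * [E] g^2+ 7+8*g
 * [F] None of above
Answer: E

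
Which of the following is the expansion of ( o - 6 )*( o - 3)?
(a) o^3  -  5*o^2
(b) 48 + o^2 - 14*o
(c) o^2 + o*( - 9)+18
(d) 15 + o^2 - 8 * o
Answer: c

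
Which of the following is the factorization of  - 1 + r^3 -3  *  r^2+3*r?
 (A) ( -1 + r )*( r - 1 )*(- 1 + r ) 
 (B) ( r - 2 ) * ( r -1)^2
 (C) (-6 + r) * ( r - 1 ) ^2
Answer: A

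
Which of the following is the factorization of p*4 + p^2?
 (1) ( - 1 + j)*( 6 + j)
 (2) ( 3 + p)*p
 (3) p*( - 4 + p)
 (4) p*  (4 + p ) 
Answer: 4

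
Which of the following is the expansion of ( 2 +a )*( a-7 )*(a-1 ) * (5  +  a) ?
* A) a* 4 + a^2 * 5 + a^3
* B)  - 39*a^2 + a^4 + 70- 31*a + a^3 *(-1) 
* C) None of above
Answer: B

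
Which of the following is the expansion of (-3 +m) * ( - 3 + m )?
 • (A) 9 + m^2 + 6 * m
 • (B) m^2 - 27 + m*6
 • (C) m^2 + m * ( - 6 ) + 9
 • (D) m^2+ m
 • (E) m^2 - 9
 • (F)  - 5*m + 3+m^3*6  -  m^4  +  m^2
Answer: C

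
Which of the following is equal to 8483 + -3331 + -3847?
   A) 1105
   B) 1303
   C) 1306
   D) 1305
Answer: D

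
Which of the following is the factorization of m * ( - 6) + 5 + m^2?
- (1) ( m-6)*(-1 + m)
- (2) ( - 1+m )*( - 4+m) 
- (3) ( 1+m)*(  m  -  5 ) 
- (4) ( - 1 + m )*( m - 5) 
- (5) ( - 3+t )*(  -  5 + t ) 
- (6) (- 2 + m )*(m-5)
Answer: 4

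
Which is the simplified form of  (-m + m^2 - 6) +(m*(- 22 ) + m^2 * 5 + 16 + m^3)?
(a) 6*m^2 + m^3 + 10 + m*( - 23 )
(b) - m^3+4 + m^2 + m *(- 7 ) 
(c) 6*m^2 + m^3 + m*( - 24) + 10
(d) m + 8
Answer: a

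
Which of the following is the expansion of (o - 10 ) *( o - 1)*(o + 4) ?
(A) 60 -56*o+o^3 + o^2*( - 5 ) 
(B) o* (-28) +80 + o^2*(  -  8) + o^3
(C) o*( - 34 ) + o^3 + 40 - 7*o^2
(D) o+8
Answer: C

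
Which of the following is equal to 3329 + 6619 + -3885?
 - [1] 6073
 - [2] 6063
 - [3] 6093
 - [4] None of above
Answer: 2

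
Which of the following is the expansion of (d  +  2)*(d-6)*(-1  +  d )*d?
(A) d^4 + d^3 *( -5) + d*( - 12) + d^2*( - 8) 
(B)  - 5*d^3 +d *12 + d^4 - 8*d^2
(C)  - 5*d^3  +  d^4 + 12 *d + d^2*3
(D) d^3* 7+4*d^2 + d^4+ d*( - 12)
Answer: B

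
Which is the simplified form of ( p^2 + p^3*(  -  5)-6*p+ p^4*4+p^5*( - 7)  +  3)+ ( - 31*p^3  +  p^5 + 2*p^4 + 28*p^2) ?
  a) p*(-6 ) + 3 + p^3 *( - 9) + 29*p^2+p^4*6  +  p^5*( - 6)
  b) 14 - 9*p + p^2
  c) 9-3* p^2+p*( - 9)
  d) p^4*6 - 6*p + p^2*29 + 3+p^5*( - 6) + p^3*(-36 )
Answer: d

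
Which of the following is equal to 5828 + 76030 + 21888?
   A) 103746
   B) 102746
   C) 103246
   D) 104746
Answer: A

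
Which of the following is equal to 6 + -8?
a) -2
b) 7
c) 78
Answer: a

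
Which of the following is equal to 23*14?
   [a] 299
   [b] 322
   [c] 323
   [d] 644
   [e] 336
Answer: b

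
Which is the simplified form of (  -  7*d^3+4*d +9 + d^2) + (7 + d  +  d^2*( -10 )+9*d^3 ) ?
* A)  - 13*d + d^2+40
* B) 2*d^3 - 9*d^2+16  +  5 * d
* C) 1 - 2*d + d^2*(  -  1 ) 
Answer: B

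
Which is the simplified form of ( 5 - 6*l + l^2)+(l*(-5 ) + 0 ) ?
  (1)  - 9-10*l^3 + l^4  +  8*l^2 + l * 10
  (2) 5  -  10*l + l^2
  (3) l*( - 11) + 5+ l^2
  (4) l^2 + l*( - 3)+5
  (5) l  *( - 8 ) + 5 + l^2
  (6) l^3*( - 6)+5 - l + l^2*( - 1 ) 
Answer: 3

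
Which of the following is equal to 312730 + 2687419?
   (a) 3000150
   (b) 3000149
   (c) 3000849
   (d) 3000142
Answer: b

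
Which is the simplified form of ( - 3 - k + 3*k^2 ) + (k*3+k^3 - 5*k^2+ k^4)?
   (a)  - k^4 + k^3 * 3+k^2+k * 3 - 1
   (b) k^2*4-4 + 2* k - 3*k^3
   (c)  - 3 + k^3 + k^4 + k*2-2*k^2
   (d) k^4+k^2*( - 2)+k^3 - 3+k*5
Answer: c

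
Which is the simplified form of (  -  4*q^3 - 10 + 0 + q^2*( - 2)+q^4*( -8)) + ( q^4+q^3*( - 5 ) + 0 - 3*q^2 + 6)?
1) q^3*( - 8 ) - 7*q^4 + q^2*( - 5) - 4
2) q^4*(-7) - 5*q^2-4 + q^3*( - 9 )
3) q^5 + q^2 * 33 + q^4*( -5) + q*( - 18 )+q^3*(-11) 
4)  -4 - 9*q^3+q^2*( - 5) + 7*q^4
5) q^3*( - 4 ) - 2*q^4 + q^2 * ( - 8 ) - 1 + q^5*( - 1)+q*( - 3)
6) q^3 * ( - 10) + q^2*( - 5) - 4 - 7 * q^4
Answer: 2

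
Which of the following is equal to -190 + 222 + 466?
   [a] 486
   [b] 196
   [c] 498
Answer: c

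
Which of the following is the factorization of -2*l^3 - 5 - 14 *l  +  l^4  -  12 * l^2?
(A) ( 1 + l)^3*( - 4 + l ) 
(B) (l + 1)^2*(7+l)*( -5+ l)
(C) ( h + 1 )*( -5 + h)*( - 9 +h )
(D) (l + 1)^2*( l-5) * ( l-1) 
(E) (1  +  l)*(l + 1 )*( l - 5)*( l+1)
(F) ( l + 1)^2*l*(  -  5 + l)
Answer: E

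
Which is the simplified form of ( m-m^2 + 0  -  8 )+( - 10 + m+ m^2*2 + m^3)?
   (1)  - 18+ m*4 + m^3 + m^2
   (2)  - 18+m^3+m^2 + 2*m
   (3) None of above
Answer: 2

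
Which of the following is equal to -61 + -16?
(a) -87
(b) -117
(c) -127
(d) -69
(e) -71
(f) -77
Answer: f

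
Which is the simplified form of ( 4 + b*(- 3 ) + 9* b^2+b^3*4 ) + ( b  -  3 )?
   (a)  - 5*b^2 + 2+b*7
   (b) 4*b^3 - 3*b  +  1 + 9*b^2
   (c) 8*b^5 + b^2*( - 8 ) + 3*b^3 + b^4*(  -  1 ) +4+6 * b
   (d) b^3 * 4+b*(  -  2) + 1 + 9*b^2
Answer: d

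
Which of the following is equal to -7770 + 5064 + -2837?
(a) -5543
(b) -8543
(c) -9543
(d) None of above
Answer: a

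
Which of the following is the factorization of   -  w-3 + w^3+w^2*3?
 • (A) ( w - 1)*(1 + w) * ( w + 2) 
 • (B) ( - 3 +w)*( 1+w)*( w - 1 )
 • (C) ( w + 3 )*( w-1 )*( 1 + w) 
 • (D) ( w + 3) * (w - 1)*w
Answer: C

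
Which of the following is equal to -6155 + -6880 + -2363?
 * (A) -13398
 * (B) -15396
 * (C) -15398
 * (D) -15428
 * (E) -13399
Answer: C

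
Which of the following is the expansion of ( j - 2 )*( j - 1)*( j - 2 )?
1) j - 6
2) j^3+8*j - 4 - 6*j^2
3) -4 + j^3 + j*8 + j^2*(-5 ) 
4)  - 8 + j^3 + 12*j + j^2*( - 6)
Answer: 3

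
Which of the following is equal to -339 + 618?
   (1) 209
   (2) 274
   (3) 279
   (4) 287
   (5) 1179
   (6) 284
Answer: 3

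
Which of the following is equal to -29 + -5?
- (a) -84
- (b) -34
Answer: b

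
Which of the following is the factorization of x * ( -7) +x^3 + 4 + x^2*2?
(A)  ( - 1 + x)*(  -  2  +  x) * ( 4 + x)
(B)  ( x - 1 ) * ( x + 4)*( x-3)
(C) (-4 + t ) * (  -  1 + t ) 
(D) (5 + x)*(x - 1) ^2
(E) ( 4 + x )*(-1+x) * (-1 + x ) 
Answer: E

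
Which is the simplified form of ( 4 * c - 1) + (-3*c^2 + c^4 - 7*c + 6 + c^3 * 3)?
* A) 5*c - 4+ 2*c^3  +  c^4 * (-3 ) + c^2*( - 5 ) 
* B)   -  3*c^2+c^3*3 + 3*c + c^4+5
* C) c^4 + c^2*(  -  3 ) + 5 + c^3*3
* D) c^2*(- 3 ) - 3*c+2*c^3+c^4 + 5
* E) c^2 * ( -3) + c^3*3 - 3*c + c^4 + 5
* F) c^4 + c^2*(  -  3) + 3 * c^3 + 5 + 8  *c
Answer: E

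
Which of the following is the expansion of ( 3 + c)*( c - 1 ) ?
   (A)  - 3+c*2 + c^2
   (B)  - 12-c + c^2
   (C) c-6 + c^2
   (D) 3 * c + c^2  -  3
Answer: A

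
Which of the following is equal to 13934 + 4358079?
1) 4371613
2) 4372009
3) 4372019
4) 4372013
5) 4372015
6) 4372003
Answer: 4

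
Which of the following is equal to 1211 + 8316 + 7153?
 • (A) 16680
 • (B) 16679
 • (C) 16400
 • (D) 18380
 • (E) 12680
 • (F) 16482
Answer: A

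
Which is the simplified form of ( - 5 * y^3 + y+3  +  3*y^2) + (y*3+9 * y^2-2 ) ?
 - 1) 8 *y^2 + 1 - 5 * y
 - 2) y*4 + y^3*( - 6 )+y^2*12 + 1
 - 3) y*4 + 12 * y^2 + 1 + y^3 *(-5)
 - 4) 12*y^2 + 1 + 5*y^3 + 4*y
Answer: 3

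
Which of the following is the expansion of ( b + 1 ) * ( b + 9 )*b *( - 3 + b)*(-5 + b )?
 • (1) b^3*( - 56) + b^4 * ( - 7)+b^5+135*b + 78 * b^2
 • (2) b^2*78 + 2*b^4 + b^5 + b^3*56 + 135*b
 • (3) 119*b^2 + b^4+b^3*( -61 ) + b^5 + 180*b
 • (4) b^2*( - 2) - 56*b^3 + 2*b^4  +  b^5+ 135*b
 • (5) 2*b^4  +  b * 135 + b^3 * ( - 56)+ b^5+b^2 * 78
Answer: 5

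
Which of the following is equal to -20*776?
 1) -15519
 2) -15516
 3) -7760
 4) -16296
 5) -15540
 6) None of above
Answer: 6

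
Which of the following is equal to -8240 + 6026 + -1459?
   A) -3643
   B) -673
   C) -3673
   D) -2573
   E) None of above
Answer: C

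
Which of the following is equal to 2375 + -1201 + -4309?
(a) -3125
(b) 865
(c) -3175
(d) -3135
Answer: d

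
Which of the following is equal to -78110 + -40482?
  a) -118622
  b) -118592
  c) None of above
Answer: b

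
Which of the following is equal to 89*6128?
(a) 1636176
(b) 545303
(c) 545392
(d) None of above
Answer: c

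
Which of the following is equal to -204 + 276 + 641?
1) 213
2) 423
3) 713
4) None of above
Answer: 3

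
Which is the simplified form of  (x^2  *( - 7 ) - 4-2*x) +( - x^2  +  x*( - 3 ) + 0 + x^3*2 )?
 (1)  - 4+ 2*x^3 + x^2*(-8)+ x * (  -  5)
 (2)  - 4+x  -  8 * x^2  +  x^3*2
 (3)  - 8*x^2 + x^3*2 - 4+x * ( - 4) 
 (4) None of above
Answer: 1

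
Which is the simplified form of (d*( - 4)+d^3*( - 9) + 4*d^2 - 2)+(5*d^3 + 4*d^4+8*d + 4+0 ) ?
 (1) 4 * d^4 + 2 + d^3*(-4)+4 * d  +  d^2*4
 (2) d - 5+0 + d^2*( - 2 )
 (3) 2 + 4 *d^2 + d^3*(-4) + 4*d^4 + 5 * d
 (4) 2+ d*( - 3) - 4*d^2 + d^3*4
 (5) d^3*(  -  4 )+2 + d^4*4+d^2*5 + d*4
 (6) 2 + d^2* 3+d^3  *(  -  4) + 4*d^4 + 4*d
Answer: 1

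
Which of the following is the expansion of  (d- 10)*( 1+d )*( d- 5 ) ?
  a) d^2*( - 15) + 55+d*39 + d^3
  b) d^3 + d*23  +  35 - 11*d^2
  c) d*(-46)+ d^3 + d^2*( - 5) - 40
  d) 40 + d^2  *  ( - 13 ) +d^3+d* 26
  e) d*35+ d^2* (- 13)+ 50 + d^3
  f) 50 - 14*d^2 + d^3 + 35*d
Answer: f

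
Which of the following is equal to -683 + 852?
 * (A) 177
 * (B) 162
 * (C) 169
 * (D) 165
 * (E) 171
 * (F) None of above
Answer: C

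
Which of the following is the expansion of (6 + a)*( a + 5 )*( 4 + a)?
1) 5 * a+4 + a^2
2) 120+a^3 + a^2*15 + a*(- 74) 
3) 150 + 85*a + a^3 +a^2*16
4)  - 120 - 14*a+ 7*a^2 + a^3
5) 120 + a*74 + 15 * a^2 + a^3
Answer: 5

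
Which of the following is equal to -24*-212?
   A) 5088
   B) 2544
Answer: A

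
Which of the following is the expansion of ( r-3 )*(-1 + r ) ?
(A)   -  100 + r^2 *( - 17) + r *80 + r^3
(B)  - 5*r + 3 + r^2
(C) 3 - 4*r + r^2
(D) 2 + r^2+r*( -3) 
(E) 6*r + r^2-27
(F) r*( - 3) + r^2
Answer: C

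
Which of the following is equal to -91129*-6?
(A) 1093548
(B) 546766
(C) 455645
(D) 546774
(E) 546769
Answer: D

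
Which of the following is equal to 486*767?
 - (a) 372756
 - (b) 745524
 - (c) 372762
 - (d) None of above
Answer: c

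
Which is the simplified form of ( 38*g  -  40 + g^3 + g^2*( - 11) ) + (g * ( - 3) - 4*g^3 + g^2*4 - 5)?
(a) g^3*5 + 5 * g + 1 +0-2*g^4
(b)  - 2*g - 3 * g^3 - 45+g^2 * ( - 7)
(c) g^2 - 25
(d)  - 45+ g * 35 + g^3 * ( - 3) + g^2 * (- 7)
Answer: d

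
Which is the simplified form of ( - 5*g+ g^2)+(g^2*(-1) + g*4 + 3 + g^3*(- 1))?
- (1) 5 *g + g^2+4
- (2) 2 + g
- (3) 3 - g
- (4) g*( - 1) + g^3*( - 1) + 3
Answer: 4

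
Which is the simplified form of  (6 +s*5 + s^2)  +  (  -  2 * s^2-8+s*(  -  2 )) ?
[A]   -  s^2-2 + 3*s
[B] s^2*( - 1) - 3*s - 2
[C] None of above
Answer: A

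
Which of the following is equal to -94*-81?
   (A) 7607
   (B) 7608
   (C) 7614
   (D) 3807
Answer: C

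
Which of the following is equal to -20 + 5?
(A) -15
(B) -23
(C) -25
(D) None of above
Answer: A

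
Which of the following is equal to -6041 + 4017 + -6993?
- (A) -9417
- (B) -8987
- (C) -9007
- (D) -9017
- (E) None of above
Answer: D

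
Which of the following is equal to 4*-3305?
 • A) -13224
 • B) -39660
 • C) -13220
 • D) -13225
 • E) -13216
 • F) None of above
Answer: C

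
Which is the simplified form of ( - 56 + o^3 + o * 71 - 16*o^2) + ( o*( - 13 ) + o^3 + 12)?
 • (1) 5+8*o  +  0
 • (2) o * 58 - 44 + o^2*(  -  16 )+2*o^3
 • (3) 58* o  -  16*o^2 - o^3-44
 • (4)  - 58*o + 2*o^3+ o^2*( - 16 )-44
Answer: 2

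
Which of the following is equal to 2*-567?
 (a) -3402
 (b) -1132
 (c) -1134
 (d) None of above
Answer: c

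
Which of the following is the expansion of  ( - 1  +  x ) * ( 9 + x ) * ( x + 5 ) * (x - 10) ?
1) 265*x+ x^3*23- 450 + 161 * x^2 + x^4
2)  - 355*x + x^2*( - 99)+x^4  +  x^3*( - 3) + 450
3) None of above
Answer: 3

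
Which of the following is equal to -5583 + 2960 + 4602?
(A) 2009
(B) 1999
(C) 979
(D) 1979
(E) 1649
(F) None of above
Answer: D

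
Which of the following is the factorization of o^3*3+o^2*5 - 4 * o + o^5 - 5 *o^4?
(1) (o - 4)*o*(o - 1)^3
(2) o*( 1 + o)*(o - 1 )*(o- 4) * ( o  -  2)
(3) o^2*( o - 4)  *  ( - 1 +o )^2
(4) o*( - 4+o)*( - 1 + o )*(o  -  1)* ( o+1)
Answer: 4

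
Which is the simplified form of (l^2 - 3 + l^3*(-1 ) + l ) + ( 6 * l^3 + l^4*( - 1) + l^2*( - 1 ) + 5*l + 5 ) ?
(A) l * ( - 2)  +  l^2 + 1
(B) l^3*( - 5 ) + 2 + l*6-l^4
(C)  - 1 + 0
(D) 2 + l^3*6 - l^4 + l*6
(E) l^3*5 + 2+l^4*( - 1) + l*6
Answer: E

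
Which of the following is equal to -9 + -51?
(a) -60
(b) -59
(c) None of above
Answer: a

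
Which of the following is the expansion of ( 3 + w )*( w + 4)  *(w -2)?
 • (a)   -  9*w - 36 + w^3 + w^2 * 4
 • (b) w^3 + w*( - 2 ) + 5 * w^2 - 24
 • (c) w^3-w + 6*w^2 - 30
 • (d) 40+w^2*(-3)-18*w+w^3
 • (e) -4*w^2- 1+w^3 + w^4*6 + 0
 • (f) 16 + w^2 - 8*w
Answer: b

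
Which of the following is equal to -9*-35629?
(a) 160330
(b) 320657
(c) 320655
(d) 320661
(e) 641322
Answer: d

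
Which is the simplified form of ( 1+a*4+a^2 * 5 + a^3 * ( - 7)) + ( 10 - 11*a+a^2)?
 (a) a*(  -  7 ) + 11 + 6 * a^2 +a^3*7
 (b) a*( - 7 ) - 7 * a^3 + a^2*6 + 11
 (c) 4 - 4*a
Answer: b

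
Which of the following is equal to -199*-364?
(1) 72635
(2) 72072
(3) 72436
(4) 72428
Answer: 3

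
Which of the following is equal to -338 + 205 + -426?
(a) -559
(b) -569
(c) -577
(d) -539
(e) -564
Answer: a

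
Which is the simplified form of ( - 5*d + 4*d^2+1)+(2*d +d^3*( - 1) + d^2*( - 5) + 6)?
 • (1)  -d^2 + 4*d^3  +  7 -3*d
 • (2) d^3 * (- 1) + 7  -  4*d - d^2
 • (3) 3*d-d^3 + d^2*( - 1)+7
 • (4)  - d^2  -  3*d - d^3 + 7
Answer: 4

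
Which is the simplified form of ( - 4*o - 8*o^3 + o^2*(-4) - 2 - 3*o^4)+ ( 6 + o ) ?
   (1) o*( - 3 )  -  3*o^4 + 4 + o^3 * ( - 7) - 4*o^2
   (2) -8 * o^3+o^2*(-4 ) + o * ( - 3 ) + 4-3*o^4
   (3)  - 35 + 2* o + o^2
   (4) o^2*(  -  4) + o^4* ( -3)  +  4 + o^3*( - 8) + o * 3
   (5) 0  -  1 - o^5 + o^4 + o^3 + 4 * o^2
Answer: 2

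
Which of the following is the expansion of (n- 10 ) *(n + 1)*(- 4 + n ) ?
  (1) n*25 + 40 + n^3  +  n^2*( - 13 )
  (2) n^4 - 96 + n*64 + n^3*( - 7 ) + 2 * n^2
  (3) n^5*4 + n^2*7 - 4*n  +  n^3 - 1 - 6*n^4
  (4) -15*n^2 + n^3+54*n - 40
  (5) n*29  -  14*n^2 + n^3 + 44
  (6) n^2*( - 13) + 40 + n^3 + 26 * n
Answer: 6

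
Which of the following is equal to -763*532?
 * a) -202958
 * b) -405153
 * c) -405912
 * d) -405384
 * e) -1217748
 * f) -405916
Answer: f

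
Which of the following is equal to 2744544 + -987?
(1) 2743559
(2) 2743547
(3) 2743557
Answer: 3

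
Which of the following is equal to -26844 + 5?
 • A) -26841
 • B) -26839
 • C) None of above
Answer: B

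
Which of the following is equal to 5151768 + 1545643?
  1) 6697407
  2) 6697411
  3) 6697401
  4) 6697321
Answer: 2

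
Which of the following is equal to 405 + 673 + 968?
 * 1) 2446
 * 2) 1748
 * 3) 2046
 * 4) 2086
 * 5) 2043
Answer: 3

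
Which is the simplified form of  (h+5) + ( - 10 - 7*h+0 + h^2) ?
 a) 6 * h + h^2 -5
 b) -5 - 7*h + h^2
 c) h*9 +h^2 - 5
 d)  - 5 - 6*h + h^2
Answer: d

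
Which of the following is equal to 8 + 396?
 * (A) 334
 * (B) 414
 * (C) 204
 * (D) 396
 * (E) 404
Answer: E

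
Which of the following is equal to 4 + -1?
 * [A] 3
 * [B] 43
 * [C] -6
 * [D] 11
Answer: A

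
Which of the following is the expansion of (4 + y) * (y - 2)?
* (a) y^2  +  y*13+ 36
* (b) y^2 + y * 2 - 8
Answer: b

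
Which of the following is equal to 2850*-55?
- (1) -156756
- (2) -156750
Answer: 2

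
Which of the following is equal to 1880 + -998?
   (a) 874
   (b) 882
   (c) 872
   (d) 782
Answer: b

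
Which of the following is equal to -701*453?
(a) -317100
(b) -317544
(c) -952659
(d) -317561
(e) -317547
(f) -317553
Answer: f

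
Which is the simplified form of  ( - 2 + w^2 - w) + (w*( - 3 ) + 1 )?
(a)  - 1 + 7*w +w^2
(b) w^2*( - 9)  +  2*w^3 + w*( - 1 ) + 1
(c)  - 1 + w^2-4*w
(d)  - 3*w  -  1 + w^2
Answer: c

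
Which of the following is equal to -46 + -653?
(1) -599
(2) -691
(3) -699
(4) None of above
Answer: 3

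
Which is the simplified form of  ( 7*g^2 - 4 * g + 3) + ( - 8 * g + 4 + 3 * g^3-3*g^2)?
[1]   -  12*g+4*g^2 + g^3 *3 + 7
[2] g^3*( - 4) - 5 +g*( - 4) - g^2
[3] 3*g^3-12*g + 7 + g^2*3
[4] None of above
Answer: 1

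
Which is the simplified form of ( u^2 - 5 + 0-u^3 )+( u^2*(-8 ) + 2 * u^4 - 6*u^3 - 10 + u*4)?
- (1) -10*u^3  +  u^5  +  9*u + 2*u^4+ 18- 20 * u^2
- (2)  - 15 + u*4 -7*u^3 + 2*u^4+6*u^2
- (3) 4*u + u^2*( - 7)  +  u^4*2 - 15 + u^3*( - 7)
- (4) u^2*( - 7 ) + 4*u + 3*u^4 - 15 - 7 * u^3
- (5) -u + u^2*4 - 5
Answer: 3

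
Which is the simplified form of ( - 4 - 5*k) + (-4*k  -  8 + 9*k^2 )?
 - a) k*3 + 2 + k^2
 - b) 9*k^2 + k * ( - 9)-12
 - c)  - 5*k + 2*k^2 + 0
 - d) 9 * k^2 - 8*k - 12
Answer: b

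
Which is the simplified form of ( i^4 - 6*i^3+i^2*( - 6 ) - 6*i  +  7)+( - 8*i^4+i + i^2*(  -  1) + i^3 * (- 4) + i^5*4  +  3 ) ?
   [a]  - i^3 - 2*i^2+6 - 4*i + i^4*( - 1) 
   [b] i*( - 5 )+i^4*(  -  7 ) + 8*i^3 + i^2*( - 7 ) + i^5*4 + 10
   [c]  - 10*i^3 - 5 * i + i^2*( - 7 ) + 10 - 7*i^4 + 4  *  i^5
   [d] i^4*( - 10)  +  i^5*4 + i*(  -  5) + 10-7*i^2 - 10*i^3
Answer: c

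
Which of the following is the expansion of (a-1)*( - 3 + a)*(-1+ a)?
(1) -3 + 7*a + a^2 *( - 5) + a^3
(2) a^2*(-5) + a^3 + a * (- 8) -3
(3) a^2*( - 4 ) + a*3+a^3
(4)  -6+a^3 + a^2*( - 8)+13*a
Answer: 1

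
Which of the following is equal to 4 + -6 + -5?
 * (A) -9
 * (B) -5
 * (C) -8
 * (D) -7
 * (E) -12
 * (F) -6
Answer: D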